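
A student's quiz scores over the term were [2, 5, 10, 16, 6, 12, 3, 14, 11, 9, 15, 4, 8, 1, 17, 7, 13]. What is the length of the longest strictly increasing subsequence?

7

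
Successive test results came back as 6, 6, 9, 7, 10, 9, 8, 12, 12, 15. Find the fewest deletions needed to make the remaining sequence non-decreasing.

3

Fewest deletions = n − (longest non-decreasing subsequence).
i:      1  2  3  4  5  6  7  8  9 10
a[i]:   6  6  9  7 10  9  8 12 12 15
dp:     1  2  3  3  4  4  4  5  6  7
max dp = 7, so deletions = 10 − 7 = 3.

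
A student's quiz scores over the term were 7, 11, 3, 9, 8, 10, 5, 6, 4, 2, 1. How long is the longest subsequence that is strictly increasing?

3

Track the smallest tail for each achievable length (strict):
7 → extends → [7]
11 → extends → [7, 11]
3 → replaces 7 → [3, 11]
9 → replaces 11 → [3, 9]
8 → replaces 9 → [3, 8]
10 → extends → [3, 8, 10]
5 → replaces 8 → [3, 5, 10]
6 → replaces 10 → [3, 5, 6]
4 → replaces 5 → [3, 4, 6]
2 → replaces 3 → [2, 4, 6]
1 → replaces 2 → [1, 4, 6]
Three tails, so the longest strictly increasing subsequence has length 3 (e.g. 7, 9, 10).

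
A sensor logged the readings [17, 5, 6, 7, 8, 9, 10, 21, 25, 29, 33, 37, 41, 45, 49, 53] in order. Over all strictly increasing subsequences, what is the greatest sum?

378

Let S[i] be the best sum of a strictly increasing subsequence ending at i:
i:       1   2   3   4   5   6   7   8   9  10  11  12  13  14  15  16
a[i]:   17   5   6   7   8   9  10  21  25  29  33  37  41  45  49  53
S:      17   5  11  18  26  35  45  66  91 120 153 190 231 276 325 378
Maximum is 378 (e.g. 5 + 6 + 7 + 8 + 9 + 10 + 21 + 25 + 29 + 33 + 37 + 41 + 45 + 49 + 53).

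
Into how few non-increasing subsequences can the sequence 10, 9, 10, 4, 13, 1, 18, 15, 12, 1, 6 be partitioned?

The minimum number of non-increasing subsequences covering a sequence equals the length of its longest strictly increasing subsequence.
LIS length is 4 (e.g. 9, 10, 13, 18), so 4 piles are needed.

4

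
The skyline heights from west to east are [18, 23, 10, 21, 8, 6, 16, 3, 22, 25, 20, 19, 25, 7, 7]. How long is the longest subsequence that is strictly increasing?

Track the smallest tail for each achievable length (strict):
18 → extends → [18]
23 → extends → [18, 23]
10 → replaces 18 → [10, 23]
21 → replaces 23 → [10, 21]
8 → replaces 10 → [8, 21]
6 → replaces 8 → [6, 21]
16 → replaces 21 → [6, 16]
3 → replaces 6 → [3, 16]
22 → extends → [3, 16, 22]
25 → extends → [3, 16, 22, 25]
20 → replaces 22 → [3, 16, 20, 25]
19 → replaces 20 → [3, 16, 19, 25]
25 → already a tail → [3, 16, 19, 25]
7 → replaces 16 → [3, 7, 19, 25]
7 → already a tail → [3, 7, 19, 25]
Four tails, so the longest strictly increasing subsequence has length 4 (e.g. 18, 21, 22, 25).

4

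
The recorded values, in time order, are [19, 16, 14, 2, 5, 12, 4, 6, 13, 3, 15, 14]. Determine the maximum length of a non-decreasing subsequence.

Track the smallest tail for each achievable length (allowing ties):
19 → extends → [19]
16 → replaces 19 → [16]
14 → replaces 16 → [14]
2 → replaces 14 → [2]
5 → extends → [2, 5]
12 → extends → [2, 5, 12]
4 → replaces 5 → [2, 4, 12]
6 → replaces 12 → [2, 4, 6]
13 → extends → [2, 4, 6, 13]
3 → replaces 4 → [2, 3, 6, 13]
15 → extends → [2, 3, 6, 13, 15]
14 → replaces 15 → [2, 3, 6, 13, 14]
Five tails, so the longest non-decreasing subsequence has length 5 (e.g. 2, 5, 12, 13, 15).

5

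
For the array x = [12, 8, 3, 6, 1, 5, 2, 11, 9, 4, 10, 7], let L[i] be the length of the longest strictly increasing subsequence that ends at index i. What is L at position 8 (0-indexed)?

3

dp[i] = 1 + max{dp[j] : j<i, x[j]<x[i]} (or 1 if no such j):
i:      0  1  2  3  4  5  6  7  8  9 10 11
x[i]:  12  8  3  6  1  5  2 11  9  4 10  7
dp:     1  1  1  2  1  2  2  3  3  3  4  4
At index 8 the value is 3.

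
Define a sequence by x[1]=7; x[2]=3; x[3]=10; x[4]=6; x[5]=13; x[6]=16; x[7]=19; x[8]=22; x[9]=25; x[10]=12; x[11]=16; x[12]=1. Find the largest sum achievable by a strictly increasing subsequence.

112

Let S[i] be the best sum of a strictly increasing subsequence ending at i:
i:       1   2   3   4   5   6   7   8   9  10  11  12
x[i]:    7   3  10   6  13  16  19  22  25  12  16   1
S:       7   3  17   9  30  46  65  87 112  29  46   1
Maximum is 112 (e.g. 7 + 10 + 13 + 16 + 19 + 22 + 25).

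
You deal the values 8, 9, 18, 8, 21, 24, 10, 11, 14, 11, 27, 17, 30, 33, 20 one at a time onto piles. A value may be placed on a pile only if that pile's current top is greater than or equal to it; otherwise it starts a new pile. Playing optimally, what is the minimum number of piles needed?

8

Place each on the leftmost legal pile:
8 → new pile 1 (tops now [8])
9 → new pile 2 (tops now [8, 9])
18 → new pile 3 (tops now [8, 9, 18])
8 → pile 1 (tops now [8, 9, 18])
21 → new pile 4 (tops now [8, 9, 18, 21])
24 → new pile 5 (tops now [8, 9, 18, 21, 24])
10 → pile 3 (tops now [8, 9, 10, 21, 24])
11 → pile 4 (tops now [8, 9, 10, 11, 24])
14 → pile 5 (tops now [8, 9, 10, 11, 14])
11 → pile 4 (tops now [8, 9, 10, 11, 14])
27 → new pile 6 (tops now [8, 9, 10, 11, 14, 27])
17 → pile 6 (tops now [8, 9, 10, 11, 14, 17])
30 → new pile 7 (tops now [8, 9, 10, 11, 14, 17, 30])
33 → new pile 8 (tops now [8, 9, 10, 11, 14, 17, 30, 33])
20 → pile 7 (tops now [8, 9, 10, 11, 14, 17, 20, 33])
Eight piles.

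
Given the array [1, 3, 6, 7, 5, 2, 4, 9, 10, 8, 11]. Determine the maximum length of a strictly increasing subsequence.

Track the smallest tail for each achievable length (strict):
1 → extends → [1]
3 → extends → [1, 3]
6 → extends → [1, 3, 6]
7 → extends → [1, 3, 6, 7]
5 → replaces 6 → [1, 3, 5, 7]
2 → replaces 3 → [1, 2, 5, 7]
4 → replaces 5 → [1, 2, 4, 7]
9 → extends → [1, 2, 4, 7, 9]
10 → extends → [1, 2, 4, 7, 9, 10]
8 → replaces 9 → [1, 2, 4, 7, 8, 10]
11 → extends → [1, 2, 4, 7, 8, 10, 11]
Seven tails, so the longest strictly increasing subsequence has length 7 (e.g. 1, 3, 6, 7, 9, 10, 11).

7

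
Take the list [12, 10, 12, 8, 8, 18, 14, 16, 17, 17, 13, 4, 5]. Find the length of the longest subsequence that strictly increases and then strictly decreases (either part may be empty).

inc[i] = longest strictly increasing subsequence ending at i; dec[i] = longest strictly decreasing subsequence starting at i:
i:      1  2  3  4  5  6  7  8  9 10 11 12 13
a[i]:  12 10 12  8  8 18 14 16 17 17 13  4  5
inc:    1  1  2  1  1  3  3  4  5  5  3  1  2
dec:    4  3  3  2  2  4  3  3  3  3  2  1  1
Best peak at i=9 (value 17): inc=5, dec=3, length 5+3−1 = 7.

7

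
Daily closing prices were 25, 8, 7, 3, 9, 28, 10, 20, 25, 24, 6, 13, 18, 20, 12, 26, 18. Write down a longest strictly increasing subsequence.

8, 9, 10, 13, 18, 20, 26

Patience tails give the LIS length; then backtrack through the dp parents:
25 → extends → [25]
8 → replaces 25 → [8]
7 → replaces 8 → [7]
3 → replaces 7 → [3]
9 → extends → [3, 9]
28 → extends → [3, 9, 28]
10 → replaces 28 → [3, 9, 10]
20 → extends → [3, 9, 10, 20]
25 → extends → [3, 9, 10, 20, 25]
24 → replaces 25 → [3, 9, 10, 20, 24]
6 → replaces 9 → [3, 6, 10, 20, 24]
13 → replaces 20 → [3, 6, 10, 13, 24]
18 → replaces 24 → [3, 6, 10, 13, 18]
20 → extends → [3, 6, 10, 13, 18, 20]
12 → replaces 13 → [3, 6, 10, 12, 18, 20]
26 → extends → [3, 6, 10, 12, 18, 20, 26]
18 → already a tail → [3, 6, 10, 12, 18, 20, 26]
Length 7; one witness is 8, 9, 10, 13, 18, 20, 26.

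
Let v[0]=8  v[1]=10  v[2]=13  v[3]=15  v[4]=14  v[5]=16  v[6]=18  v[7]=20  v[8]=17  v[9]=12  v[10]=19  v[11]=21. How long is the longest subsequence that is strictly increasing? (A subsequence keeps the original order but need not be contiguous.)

8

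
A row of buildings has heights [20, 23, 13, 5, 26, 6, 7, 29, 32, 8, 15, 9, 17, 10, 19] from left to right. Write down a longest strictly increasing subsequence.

5, 6, 7, 8, 15, 17, 19

Patience tails give the LIS length; then backtrack through the dp parents:
20 → extends → [20]
23 → extends → [20, 23]
13 → replaces 20 → [13, 23]
5 → replaces 13 → [5, 23]
26 → extends → [5, 23, 26]
6 → replaces 23 → [5, 6, 26]
7 → replaces 26 → [5, 6, 7]
29 → extends → [5, 6, 7, 29]
32 → extends → [5, 6, 7, 29, 32]
8 → replaces 29 → [5, 6, 7, 8, 32]
15 → replaces 32 → [5, 6, 7, 8, 15]
9 → replaces 15 → [5, 6, 7, 8, 9]
17 → extends → [5, 6, 7, 8, 9, 17]
10 → replaces 17 → [5, 6, 7, 8, 9, 10]
19 → extends → [5, 6, 7, 8, 9, 10, 19]
Length 7; one witness is 5, 6, 7, 8, 15, 17, 19.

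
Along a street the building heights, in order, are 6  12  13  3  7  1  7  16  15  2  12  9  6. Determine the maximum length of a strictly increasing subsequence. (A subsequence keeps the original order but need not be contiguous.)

4

Track the smallest tail for each achievable length (strict):
6 → extends → [6]
12 → extends → [6, 12]
13 → extends → [6, 12, 13]
3 → replaces 6 → [3, 12, 13]
7 → replaces 12 → [3, 7, 13]
1 → replaces 3 → [1, 7, 13]
7 → already a tail → [1, 7, 13]
16 → extends → [1, 7, 13, 16]
15 → replaces 16 → [1, 7, 13, 15]
2 → replaces 7 → [1, 2, 13, 15]
12 → replaces 13 → [1, 2, 12, 15]
9 → replaces 12 → [1, 2, 9, 15]
6 → replaces 9 → [1, 2, 6, 15]
Four tails, so the longest strictly increasing subsequence has length 4 (e.g. 6, 12, 13, 16).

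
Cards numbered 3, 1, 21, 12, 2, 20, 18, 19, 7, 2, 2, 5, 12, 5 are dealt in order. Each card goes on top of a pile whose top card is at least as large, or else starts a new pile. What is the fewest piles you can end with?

Place each on the leftmost legal pile:
3 → new pile 1 (tops now [3])
1 → pile 1 (tops now [1])
21 → new pile 2 (tops now [1, 21])
12 → pile 2 (tops now [1, 12])
2 → pile 2 (tops now [1, 2])
20 → new pile 3 (tops now [1, 2, 20])
18 → pile 3 (tops now [1, 2, 18])
19 → new pile 4 (tops now [1, 2, 18, 19])
7 → pile 3 (tops now [1, 2, 7, 19])
2 → pile 2 (tops now [1, 2, 7, 19])
2 → pile 2 (tops now [1, 2, 7, 19])
5 → pile 3 (tops now [1, 2, 5, 19])
12 → pile 4 (tops now [1, 2, 5, 12])
5 → pile 3 (tops now [1, 2, 5, 12])
Four piles.

4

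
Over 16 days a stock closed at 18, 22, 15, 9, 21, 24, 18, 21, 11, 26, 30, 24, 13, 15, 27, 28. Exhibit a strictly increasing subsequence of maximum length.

18, 22, 24, 26, 27, 28

Patience tails give the LIS length; then backtrack through the dp parents:
18 → extends → [18]
22 → extends → [18, 22]
15 → replaces 18 → [15, 22]
9 → replaces 15 → [9, 22]
21 → replaces 22 → [9, 21]
24 → extends → [9, 21, 24]
18 → replaces 21 → [9, 18, 24]
21 → replaces 24 → [9, 18, 21]
11 → replaces 18 → [9, 11, 21]
26 → extends → [9, 11, 21, 26]
30 → extends → [9, 11, 21, 26, 30]
24 → replaces 26 → [9, 11, 21, 24, 30]
13 → replaces 21 → [9, 11, 13, 24, 30]
15 → replaces 24 → [9, 11, 13, 15, 30]
27 → replaces 30 → [9, 11, 13, 15, 27]
28 → extends → [9, 11, 13, 15, 27, 28]
Length 6; one witness is 18, 22, 24, 26, 27, 28.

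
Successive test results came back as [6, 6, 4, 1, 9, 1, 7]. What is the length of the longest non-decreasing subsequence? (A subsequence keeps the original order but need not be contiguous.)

Track the smallest tail for each achievable length (allowing ties):
6 → extends → [6]
6 → extends → [6, 6]
4 → replaces 6 → [4, 6]
1 → replaces 4 → [1, 6]
9 → extends → [1, 6, 9]
1 → replaces 6 → [1, 1, 9]
7 → replaces 9 → [1, 1, 7]
Three tails, so the longest non-decreasing subsequence has length 3 (e.g. 6, 6, 9).

3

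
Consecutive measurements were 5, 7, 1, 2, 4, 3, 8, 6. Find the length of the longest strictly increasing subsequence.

4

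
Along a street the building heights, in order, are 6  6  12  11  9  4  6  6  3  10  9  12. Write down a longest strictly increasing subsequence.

6, 9, 10, 12

Patience tails give the LIS length; then backtrack through the dp parents:
6 → extends → [6]
6 → already a tail → [6]
12 → extends → [6, 12]
11 → replaces 12 → [6, 11]
9 → replaces 11 → [6, 9]
4 → replaces 6 → [4, 9]
6 → replaces 9 → [4, 6]
6 → already a tail → [4, 6]
3 → replaces 4 → [3, 6]
10 → extends → [3, 6, 10]
9 → replaces 10 → [3, 6, 9]
12 → extends → [3, 6, 9, 12]
Length 4; one witness is 6, 9, 10, 12.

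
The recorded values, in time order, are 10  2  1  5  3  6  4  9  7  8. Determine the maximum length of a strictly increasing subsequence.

Let dp[i] be the length of the longest such subsequence ending at index i:
i:      1  2  3  4  5  6  7  8  9 10
a[i]:  10  2  1  5  3  6  4  9  7  8
dp:     1  1  1  2  2  3  3  4  4  5
Maximum dp value is 5.

5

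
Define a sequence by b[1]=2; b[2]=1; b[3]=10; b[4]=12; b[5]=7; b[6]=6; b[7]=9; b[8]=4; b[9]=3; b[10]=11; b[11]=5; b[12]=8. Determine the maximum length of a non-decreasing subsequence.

4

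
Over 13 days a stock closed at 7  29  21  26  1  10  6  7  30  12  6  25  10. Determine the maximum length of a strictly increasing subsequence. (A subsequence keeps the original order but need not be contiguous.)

5

Track the smallest tail for each achievable length (strict):
7 → extends → [7]
29 → extends → [7, 29]
21 → replaces 29 → [7, 21]
26 → extends → [7, 21, 26]
1 → replaces 7 → [1, 21, 26]
10 → replaces 21 → [1, 10, 26]
6 → replaces 10 → [1, 6, 26]
7 → replaces 26 → [1, 6, 7]
30 → extends → [1, 6, 7, 30]
12 → replaces 30 → [1, 6, 7, 12]
6 → already a tail → [1, 6, 7, 12]
25 → extends → [1, 6, 7, 12, 25]
10 → replaces 12 → [1, 6, 7, 10, 25]
Five tails, so the longest strictly increasing subsequence has length 5 (e.g. 1, 6, 7, 12, 25).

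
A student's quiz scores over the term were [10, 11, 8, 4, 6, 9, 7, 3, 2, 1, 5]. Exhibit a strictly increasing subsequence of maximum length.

Patience tails give the LIS length; then backtrack through the dp parents:
10 → extends → [10]
11 → extends → [10, 11]
8 → replaces 10 → [8, 11]
4 → replaces 8 → [4, 11]
6 → replaces 11 → [4, 6]
9 → extends → [4, 6, 9]
7 → replaces 9 → [4, 6, 7]
3 → replaces 4 → [3, 6, 7]
2 → replaces 3 → [2, 6, 7]
1 → replaces 2 → [1, 6, 7]
5 → replaces 6 → [1, 5, 7]
Length 3; one witness is 4, 6, 9.

4, 6, 9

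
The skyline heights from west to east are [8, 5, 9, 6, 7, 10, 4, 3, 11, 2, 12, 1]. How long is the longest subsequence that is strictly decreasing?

6

Let dp[i] be the longest strictly decreasing subsequence ending at i:
i:      1  2  3  4  5  6  7  8  9 10 11 12
a[i]:   8  5  9  6  7 10  4  3 11  2 12  1
dp:     1  2  1  2  2  1  3  4  1  5  1  6
Maximum is 6.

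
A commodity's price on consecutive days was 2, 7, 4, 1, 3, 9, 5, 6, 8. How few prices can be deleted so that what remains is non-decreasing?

Fewest deletions = n − (longest non-decreasing subsequence).
i:     1 2 3 4 5 6 7 8 9
a[i]:  2 7 4 1 3 9 5 6 8
dp:    1 2 2 1 2 3 3 4 5
max dp = 5, so deletions = 9 − 5 = 4.

4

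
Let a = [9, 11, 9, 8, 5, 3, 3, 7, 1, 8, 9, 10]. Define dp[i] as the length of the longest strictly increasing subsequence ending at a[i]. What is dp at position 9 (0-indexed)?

dp[i] = 1 + max{dp[j] : j<i, a[j]<a[i]} (or 1 if no such j):
i:      0  1  2  3  4  5  6  7  8  9 10 11
a[i]:   9 11  9  8  5  3  3  7  1  8  9 10
dp:     1  2  1  1  1  1  1  2  1  3  4  5
At index 9 the value is 3.

3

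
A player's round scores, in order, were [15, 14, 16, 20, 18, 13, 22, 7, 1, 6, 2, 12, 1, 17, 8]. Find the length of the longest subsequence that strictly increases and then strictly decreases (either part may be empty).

9

inc[i] = longest strictly increasing subsequence ending at i; dec[i] = longest strictly decreasing subsequence starting at i:
i:      1  2  3  4  5  6  7  8  9 10 11 12 13 14 15
a[i]:  15 14 16 20 18 13 22  7  1  6  2 12  1 17  8
inc:    1  1  2  3  3  1  4  1  1  2  2  3  1  4  3
dec:    7  6  6  7  6  5  5  4  1  3  2  2  1  2  1
Best peak at i=4 (value 20): inc=3, dec=7, length 3+7−1 = 9.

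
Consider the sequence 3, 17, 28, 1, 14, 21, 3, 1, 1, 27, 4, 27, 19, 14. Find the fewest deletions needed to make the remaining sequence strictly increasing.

Fewest deletions = n − (longest strictly increasing subsequence).
Patience tails:
3 → extends → [3]
17 → extends → [3, 17]
28 → extends → [3, 17, 28]
1 → replaces 3 → [1, 17, 28]
14 → replaces 17 → [1, 14, 28]
21 → replaces 28 → [1, 14, 21]
3 → replaces 14 → [1, 3, 21]
1 → already a tail → [1, 3, 21]
1 → already a tail → [1, 3, 21]
27 → extends → [1, 3, 21, 27]
4 → replaces 21 → [1, 3, 4, 27]
27 → already a tail → [1, 3, 4, 27]
19 → replaces 27 → [1, 3, 4, 19]
14 → replaces 19 → [1, 3, 4, 14]
Longest strictly increasing subsequence has length 4, so deletions = 14 − 4 = 10.

10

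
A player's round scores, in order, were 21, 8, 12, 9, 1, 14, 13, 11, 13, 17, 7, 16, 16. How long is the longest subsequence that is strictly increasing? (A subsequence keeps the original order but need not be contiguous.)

Track the smallest tail for each achievable length (strict):
21 → extends → [21]
8 → replaces 21 → [8]
12 → extends → [8, 12]
9 → replaces 12 → [8, 9]
1 → replaces 8 → [1, 9]
14 → extends → [1, 9, 14]
13 → replaces 14 → [1, 9, 13]
11 → replaces 13 → [1, 9, 11]
13 → extends → [1, 9, 11, 13]
17 → extends → [1, 9, 11, 13, 17]
7 → replaces 9 → [1, 7, 11, 13, 17]
16 → replaces 17 → [1, 7, 11, 13, 16]
16 → already a tail → [1, 7, 11, 13, 16]
Five tails, so the longest strictly increasing subsequence has length 5 (e.g. 8, 9, 11, 13, 17).

5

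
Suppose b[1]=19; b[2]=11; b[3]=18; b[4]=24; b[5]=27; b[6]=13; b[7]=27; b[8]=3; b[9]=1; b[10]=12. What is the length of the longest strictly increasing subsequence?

Let dp[i] be the length of the longest such subsequence ending at index i:
i:      1  2  3  4  5  6  7  8  9 10
b[i]:  19 11 18 24 27 13 27  3  1 12
dp:     1  1  2  3  4  2  4  1  1  2
Maximum dp value is 4.

4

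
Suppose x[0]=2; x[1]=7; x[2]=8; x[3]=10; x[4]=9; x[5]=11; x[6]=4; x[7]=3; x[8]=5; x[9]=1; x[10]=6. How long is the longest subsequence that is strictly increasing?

Track the smallest tail for each achievable length (strict):
2 → extends → [2]
7 → extends → [2, 7]
8 → extends → [2, 7, 8]
10 → extends → [2, 7, 8, 10]
9 → replaces 10 → [2, 7, 8, 9]
11 → extends → [2, 7, 8, 9, 11]
4 → replaces 7 → [2, 4, 8, 9, 11]
3 → replaces 4 → [2, 3, 8, 9, 11]
5 → replaces 8 → [2, 3, 5, 9, 11]
1 → replaces 2 → [1, 3, 5, 9, 11]
6 → replaces 9 → [1, 3, 5, 6, 11]
Five tails, so the longest strictly increasing subsequence has length 5 (e.g. 2, 7, 8, 10, 11).

5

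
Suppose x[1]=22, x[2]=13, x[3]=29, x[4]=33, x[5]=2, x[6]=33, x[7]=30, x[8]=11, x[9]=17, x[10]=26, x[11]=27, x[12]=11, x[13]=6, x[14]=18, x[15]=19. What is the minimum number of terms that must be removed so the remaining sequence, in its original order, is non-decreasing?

Fewest deletions = n − (longest non-decreasing subsequence).
Patience tails:
22 → extends → [22]
13 → replaces 22 → [13]
29 → extends → [13, 29]
33 → extends → [13, 29, 33]
2 → replaces 13 → [2, 29, 33]
33 → extends → [2, 29, 33, 33]
30 → replaces 33 → [2, 29, 30, 33]
11 → replaces 29 → [2, 11, 30, 33]
17 → replaces 30 → [2, 11, 17, 33]
26 → replaces 33 → [2, 11, 17, 26]
27 → extends → [2, 11, 17, 26, 27]
11 → replaces 17 → [2, 11, 11, 26, 27]
6 → replaces 11 → [2, 6, 11, 26, 27]
18 → replaces 26 → [2, 6, 11, 18, 27]
19 → replaces 27 → [2, 6, 11, 18, 19]
Longest non-decreasing subsequence has length 5, so deletions = 15 − 5 = 10.

10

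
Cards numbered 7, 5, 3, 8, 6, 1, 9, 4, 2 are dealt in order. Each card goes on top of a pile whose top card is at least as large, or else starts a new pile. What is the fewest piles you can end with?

3

The minimum number of non-increasing subsequences covering a sequence equals the length of its longest strictly increasing subsequence.
LIS length is 3 (e.g. 7, 8, 9), so 3 piles are needed.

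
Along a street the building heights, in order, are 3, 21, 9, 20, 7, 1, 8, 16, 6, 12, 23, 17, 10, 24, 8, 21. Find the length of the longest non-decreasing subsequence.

6

Let dp[i] be the length of the longest such subsequence ending at index i:
i:      1  2  3  4  5  6  7  8  9 10 11 12 13 14 15 16
a[i]:   3 21  9 20  7  1  8 16  6 12 23 17 10 24  8 21
dp:     1  2  2  3  2  1  3  4  2  4  5  5  4  6  4  6
Maximum dp value is 6.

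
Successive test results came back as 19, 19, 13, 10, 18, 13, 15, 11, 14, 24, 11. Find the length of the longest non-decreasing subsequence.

Let dp[i] be the length of the longest such subsequence ending at index i:
i:      1  2  3  4  5  6  7  8  9 10 11
a[i]:  19 19 13 10 18 13 15 11 14 24 11
dp:     1  2  1  1  2  2  3  2  3  4  3
Maximum dp value is 4.

4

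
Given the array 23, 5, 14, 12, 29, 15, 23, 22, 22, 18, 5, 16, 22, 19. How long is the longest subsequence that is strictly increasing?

Let dp[i] be the length of the longest such subsequence ending at index i:
i:      1  2  3  4  5  6  7  8  9 10 11 12 13 14
a[i]:  23  5 14 12 29 15 23 22 22 18  5 16 22 19
dp:     1  1  2  2  3  3  4  4  4  4  1  4  5  5
Maximum dp value is 5.

5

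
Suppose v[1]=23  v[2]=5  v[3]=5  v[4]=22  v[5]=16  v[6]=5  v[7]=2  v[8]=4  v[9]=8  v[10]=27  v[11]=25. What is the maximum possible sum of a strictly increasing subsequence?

Let S[i] be the best sum of a strictly increasing subsequence ending at i:
i:      1  2  3  4  5  6  7  8  9 10 11
v[i]:  23  5  5 22 16  5  2  4  8 27 25
S:     23  5  5 27 21  5  2  6 14 54 52
Maximum is 54 (e.g. 5 + 22 + 27).

54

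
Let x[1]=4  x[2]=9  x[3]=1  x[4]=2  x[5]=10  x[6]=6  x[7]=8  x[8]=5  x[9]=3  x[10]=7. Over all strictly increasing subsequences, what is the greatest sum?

23

Let S[i] be the best sum of a strictly increasing subsequence ending at i:
i:      1  2  3  4  5  6  7  8  9 10
x[i]:   4  9  1  2 10  6  8  5  3  7
S:      4 13  1  3 23 10 18  9  6 17
Maximum is 23 (e.g. 4 + 9 + 10).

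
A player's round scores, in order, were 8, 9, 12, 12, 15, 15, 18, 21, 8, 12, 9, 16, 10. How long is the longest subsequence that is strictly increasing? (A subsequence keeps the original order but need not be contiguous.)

6

Let dp[i] be the length of the longest such subsequence ending at index i:
i:      1  2  3  4  5  6  7  8  9 10 11 12 13
a[i]:   8  9 12 12 15 15 18 21  8 12  9 16 10
dp:     1  2  3  3  4  4  5  6  1  3  2  5  3
Maximum dp value is 6.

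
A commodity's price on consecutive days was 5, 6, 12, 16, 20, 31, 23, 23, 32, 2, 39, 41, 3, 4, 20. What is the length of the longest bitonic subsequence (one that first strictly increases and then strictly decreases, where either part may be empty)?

10

inc[i] = longest strictly increasing subsequence ending at i; dec[i] = longest strictly decreasing subsequence starting at i:
i:      1  2  3  4  5  6  7  8  9 10 11 12 13 14 15
a[i]:   5  6 12 16 20 31 23 23 32  2 39 41  3  4 20
inc:    1  2  3  4  5  6  6  6  7  1  8  9  2  3  5
dec:    2  2  2  2  2  3  2  2  2  1  2  2  1  1  1
Best peak at i=12 (value 41): inc=9, dec=2, length 9+2−1 = 10.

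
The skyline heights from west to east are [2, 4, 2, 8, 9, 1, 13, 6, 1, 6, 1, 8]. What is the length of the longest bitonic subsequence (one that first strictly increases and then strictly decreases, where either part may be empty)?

7

inc[i] = longest strictly increasing subsequence ending at i; dec[i] = longest strictly decreasing subsequence starting at i:
i:      1  2  3  4  5  6  7  8  9 10 11 12
a[i]:   2  4  2  8  9  1 13  6  1  6  1  8
inc:    1  2  1  3  4  1  5  3  1  3  1  4
dec:    2  3  2  3  3  1  3  2  1  2  1  1
Best peak at i=7 (value 13): inc=5, dec=3, length 5+3−1 = 7.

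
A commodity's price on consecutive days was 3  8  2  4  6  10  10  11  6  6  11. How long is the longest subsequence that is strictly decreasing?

Negate each value so 'decreasing' becomes 'increasing', then run patience tails on the negated sequence:
-3 → extends → [-3]
-8 → replaces -3 → [-8]
-2 → extends → [-8, -2]
-4 → replaces -2 → [-8, -4]
-6 → replaces -4 → [-8, -6]
-10 → replaces -8 → [-10, -6]
-10 → already a tail → [-10, -6]
-11 → replaces -10 → [-11, -6]
-6 → already a tail → [-11, -6]
-6 → already a tail → [-11, -6]
-11 → already a tail → [-11, -6]
Two tails, so the longest strictly decreasing subsequence of the original has length 2.

2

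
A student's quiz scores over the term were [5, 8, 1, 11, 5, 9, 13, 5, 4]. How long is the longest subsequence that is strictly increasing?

4

Track the smallest tail for each achievable length (strict):
5 → extends → [5]
8 → extends → [5, 8]
1 → replaces 5 → [1, 8]
11 → extends → [1, 8, 11]
5 → replaces 8 → [1, 5, 11]
9 → replaces 11 → [1, 5, 9]
13 → extends → [1, 5, 9, 13]
5 → already a tail → [1, 5, 9, 13]
4 → replaces 5 → [1, 4, 9, 13]
Four tails, so the longest strictly increasing subsequence has length 4 (e.g. 5, 8, 11, 13).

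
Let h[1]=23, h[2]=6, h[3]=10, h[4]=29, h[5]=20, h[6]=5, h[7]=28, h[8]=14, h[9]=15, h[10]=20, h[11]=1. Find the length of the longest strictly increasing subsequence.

Let dp[i] be the length of the longest such subsequence ending at index i:
i:      1  2  3  4  5  6  7  8  9 10 11
h[i]:  23  6 10 29 20  5 28 14 15 20  1
dp:     1  1  2  3  3  1  4  3  4  5  1
Maximum dp value is 5.

5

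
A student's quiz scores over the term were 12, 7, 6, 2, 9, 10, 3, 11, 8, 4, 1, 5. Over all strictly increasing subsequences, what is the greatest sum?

Let S[i] be the best sum of a strictly increasing subsequence ending at i:
i:      1  2  3  4  5  6  7  8  9 10 11 12
a[i]:  12  7  6  2  9 10  3 11  8  4  1  5
S:     12  7  6  2 16 26  5 37 15  9  1 14
Maximum is 37 (e.g. 7 + 9 + 10 + 11).

37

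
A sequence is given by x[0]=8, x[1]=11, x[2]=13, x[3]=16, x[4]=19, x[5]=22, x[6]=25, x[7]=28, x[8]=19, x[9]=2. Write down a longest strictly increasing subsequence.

8, 11, 13, 16, 19, 22, 25, 28

Patience tails give the LIS length; then backtrack through the dp parents:
8 → extends → [8]
11 → extends → [8, 11]
13 → extends → [8, 11, 13]
16 → extends → [8, 11, 13, 16]
19 → extends → [8, 11, 13, 16, 19]
22 → extends → [8, 11, 13, 16, 19, 22]
25 → extends → [8, 11, 13, 16, 19, 22, 25]
28 → extends → [8, 11, 13, 16, 19, 22, 25, 28]
19 → already a tail → [8, 11, 13, 16, 19, 22, 25, 28]
2 → replaces 8 → [2, 11, 13, 16, 19, 22, 25, 28]
Length 8; one witness is 8, 11, 13, 16, 19, 22, 25, 28.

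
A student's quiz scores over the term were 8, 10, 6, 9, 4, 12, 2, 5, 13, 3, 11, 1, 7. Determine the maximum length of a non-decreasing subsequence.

Track the smallest tail for each achievable length (allowing ties):
8 → extends → [8]
10 → extends → [8, 10]
6 → replaces 8 → [6, 10]
9 → replaces 10 → [6, 9]
4 → replaces 6 → [4, 9]
12 → extends → [4, 9, 12]
2 → replaces 4 → [2, 9, 12]
5 → replaces 9 → [2, 5, 12]
13 → extends → [2, 5, 12, 13]
3 → replaces 5 → [2, 3, 12, 13]
11 → replaces 12 → [2, 3, 11, 13]
1 → replaces 2 → [1, 3, 11, 13]
7 → replaces 11 → [1, 3, 7, 13]
Four tails, so the longest non-decreasing subsequence has length 4 (e.g. 8, 10, 12, 13).

4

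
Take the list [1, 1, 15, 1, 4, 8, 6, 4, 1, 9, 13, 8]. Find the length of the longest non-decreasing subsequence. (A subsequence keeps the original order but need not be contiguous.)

7

Let dp[i] be the length of the longest such subsequence ending at index i:
i:      1  2  3  4  5  6  7  8  9 10 11 12
a[i]:   1  1 15  1  4  8  6  4  1  9 13  8
dp:     1  2  3  3  4  5  5  5  4  6  7  6
Maximum dp value is 7.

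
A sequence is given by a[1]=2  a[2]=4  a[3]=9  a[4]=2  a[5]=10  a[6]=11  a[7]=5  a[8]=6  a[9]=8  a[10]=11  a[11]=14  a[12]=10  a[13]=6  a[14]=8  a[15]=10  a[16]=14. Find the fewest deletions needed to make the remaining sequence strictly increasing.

9

Fewest deletions = n − (longest strictly increasing subsequence).
i:      1  2  3  4  5  6  7  8  9 10 11 12 13 14 15 16
a[i]:   2  4  9  2 10 11  5  6  8 11 14 10  6  8 10 14
dp:     1  2  3  1  4  5  3  4  5  6  7  6  4  5  6  7
max dp = 7, so deletions = 16 − 7 = 9.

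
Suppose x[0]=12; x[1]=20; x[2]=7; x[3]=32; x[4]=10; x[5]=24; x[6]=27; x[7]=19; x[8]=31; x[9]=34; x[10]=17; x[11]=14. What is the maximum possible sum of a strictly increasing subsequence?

148

Let S[i] be the best sum of a strictly increasing subsequence ending at i:
i:       0   1   2   3   4   5   6   7   8   9  10  11
x[i]:   12  20   7  32  10  24  27  19  31  34  17  14
S:      12  32   7  64  17  56  83  36 114 148  34  31
Maximum is 148 (e.g. 12 + 20 + 24 + 27 + 31 + 34).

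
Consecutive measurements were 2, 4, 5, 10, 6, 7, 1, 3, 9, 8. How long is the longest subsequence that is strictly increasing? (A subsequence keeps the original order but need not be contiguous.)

6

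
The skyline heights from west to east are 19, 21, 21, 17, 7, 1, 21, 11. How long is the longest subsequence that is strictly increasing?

2

Track the smallest tail for each achievable length (strict):
19 → extends → [19]
21 → extends → [19, 21]
21 → already a tail → [19, 21]
17 → replaces 19 → [17, 21]
7 → replaces 17 → [7, 21]
1 → replaces 7 → [1, 21]
21 → already a tail → [1, 21]
11 → replaces 21 → [1, 11]
Two tails, so the longest strictly increasing subsequence has length 2 (e.g. 19, 21).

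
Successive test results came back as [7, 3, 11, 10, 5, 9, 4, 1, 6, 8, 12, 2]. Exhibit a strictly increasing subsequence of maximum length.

3, 5, 6, 8, 12

Patience tails give the LIS length; then backtrack through the dp parents:
7 → extends → [7]
3 → replaces 7 → [3]
11 → extends → [3, 11]
10 → replaces 11 → [3, 10]
5 → replaces 10 → [3, 5]
9 → extends → [3, 5, 9]
4 → replaces 5 → [3, 4, 9]
1 → replaces 3 → [1, 4, 9]
6 → replaces 9 → [1, 4, 6]
8 → extends → [1, 4, 6, 8]
12 → extends → [1, 4, 6, 8, 12]
2 → replaces 4 → [1, 2, 6, 8, 12]
Length 5; one witness is 3, 5, 6, 8, 12.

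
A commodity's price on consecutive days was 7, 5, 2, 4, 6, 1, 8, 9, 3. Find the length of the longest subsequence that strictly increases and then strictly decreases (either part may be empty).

inc[i] = longest strictly increasing subsequence ending at i; dec[i] = longest strictly decreasing subsequence starting at i:
i:     1 2 3 4 5 6 7 8 9
a[i]:  7 5 2 4 6 1 8 9 3
inc:   1 1 1 2 3 1 4 5 2
dec:   4 3 2 2 2 1 2 2 1
Best peak at i=8 (value 9): inc=5, dec=2, length 5+2−1 = 6.

6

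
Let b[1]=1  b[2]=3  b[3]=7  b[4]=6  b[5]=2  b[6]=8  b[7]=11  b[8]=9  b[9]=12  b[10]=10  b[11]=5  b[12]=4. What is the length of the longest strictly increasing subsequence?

Track the smallest tail for each achievable length (strict):
1 → extends → [1]
3 → extends → [1, 3]
7 → extends → [1, 3, 7]
6 → replaces 7 → [1, 3, 6]
2 → replaces 3 → [1, 2, 6]
8 → extends → [1, 2, 6, 8]
11 → extends → [1, 2, 6, 8, 11]
9 → replaces 11 → [1, 2, 6, 8, 9]
12 → extends → [1, 2, 6, 8, 9, 12]
10 → replaces 12 → [1, 2, 6, 8, 9, 10]
5 → replaces 6 → [1, 2, 5, 8, 9, 10]
4 → replaces 5 → [1, 2, 4, 8, 9, 10]
Six tails, so the longest strictly increasing subsequence has length 6 (e.g. 1, 3, 7, 8, 11, 12).

6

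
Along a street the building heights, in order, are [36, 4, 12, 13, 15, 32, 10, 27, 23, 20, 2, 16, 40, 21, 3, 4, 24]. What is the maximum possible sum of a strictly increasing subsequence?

116

Let S[i] be the best sum of a strictly increasing subsequence ending at i:
i:       1   2   3   4   5   6   7   8   9  10  11  12  13  14  15  16  17
a[i]:   36   4  12  13  15  32  10  27  23  20   2  16  40  21   3   4  24
S:      36   4  16  29  44  76  14  71  67  64   2  60 116  85   5   9 109
Maximum is 116 (e.g. 4 + 12 + 13 + 15 + 32 + 40).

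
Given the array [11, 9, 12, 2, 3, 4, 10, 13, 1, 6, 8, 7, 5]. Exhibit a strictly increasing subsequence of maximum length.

2, 3, 4, 10, 13

Patience tails give the LIS length; then backtrack through the dp parents:
11 → extends → [11]
9 → replaces 11 → [9]
12 → extends → [9, 12]
2 → replaces 9 → [2, 12]
3 → replaces 12 → [2, 3]
4 → extends → [2, 3, 4]
10 → extends → [2, 3, 4, 10]
13 → extends → [2, 3, 4, 10, 13]
1 → replaces 2 → [1, 3, 4, 10, 13]
6 → replaces 10 → [1, 3, 4, 6, 13]
8 → replaces 13 → [1, 3, 4, 6, 8]
7 → replaces 8 → [1, 3, 4, 6, 7]
5 → replaces 6 → [1, 3, 4, 5, 7]
Length 5; one witness is 2, 3, 4, 10, 13.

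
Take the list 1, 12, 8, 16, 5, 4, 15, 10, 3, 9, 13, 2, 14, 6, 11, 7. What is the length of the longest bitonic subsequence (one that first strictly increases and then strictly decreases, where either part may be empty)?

7

inc[i] = longest strictly increasing subsequence ending at i; dec[i] = longest strictly decreasing subsequence starting at i:
i:      1  2  3  4  5  6  7  8  9 10 11 12 13 14 15 16
a[i]:   1 12  8 16  5  4 15 10  3  9 13  2 14  6 11  7
inc:    1  2  2  3  2  2  3  3  2  3  4  2  5  3  4  4
dec:    1  6  5  5  4  3  4  3  2  2  3  1  3  1  2  1
Best peak at i=2 (value 12): inc=2, dec=6, length 2+6−1 = 7.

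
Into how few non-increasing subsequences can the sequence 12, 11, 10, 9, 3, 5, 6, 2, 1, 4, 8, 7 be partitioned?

Place each on the leftmost legal pile:
12 → new pile 1 (tops now [12])
11 → pile 1 (tops now [11])
10 → pile 1 (tops now [10])
9 → pile 1 (tops now [9])
3 → pile 1 (tops now [3])
5 → new pile 2 (tops now [3, 5])
6 → new pile 3 (tops now [3, 5, 6])
2 → pile 1 (tops now [2, 5, 6])
1 → pile 1 (tops now [1, 5, 6])
4 → pile 2 (tops now [1, 4, 6])
8 → new pile 4 (tops now [1, 4, 6, 8])
7 → pile 4 (tops now [1, 4, 6, 7])
Four piles.

4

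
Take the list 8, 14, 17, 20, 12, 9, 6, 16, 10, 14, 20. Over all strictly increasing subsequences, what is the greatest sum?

Let S[i] be the best sum of a strictly increasing subsequence ending at i:
i:      1  2  3  4  5  6  7  8  9 10 11
a[i]:   8 14 17 20 12  9  6 16 10 14 20
S:      8 22 39 59 20 17  6 38 27 41 61
Maximum is 61 (e.g. 8 + 9 + 10 + 14 + 20).

61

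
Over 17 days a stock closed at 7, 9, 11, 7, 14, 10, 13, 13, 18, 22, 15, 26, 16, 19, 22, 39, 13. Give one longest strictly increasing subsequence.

7, 9, 11, 14, 15, 16, 19, 22, 39

Patience tails give the LIS length; then backtrack through the dp parents:
7 → extends → [7]
9 → extends → [7, 9]
11 → extends → [7, 9, 11]
7 → already a tail → [7, 9, 11]
14 → extends → [7, 9, 11, 14]
10 → replaces 11 → [7, 9, 10, 14]
13 → replaces 14 → [7, 9, 10, 13]
13 → already a tail → [7, 9, 10, 13]
18 → extends → [7, 9, 10, 13, 18]
22 → extends → [7, 9, 10, 13, 18, 22]
15 → replaces 18 → [7, 9, 10, 13, 15, 22]
26 → extends → [7, 9, 10, 13, 15, 22, 26]
16 → replaces 22 → [7, 9, 10, 13, 15, 16, 26]
19 → replaces 26 → [7, 9, 10, 13, 15, 16, 19]
22 → extends → [7, 9, 10, 13, 15, 16, 19, 22]
39 → extends → [7, 9, 10, 13, 15, 16, 19, 22, 39]
13 → already a tail → [7, 9, 10, 13, 15, 16, 19, 22, 39]
Length 9; one witness is 7, 9, 11, 14, 15, 16, 19, 22, 39.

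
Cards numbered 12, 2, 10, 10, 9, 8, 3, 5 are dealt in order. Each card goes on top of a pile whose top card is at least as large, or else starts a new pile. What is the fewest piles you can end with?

3

The minimum number of non-increasing subsequences covering a sequence equals the length of its longest strictly increasing subsequence.
LIS length is 3 (e.g. 2, 3, 5), so 3 piles are needed.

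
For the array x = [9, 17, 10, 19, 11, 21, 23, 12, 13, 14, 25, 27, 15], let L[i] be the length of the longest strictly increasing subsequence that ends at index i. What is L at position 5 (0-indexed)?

dp[i] = 1 + max{dp[j] : j<i, x[j]<x[i]} (or 1 if no such j):
i:      0  1  2  3  4  5  6  7  8  9 10 11 12
x[i]:   9 17 10 19 11 21 23 12 13 14 25 27 15
dp:     1  2  2  3  3  4  5  4  5  6  7  8  7
At index 5 the value is 4.

4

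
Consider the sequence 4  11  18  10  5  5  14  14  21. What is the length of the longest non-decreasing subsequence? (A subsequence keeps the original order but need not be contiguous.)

6

Track the smallest tail for each achievable length (allowing ties):
4 → extends → [4]
11 → extends → [4, 11]
18 → extends → [4, 11, 18]
10 → replaces 11 → [4, 10, 18]
5 → replaces 10 → [4, 5, 18]
5 → replaces 18 → [4, 5, 5]
14 → extends → [4, 5, 5, 14]
14 → extends → [4, 5, 5, 14, 14]
21 → extends → [4, 5, 5, 14, 14, 21]
Six tails, so the longest non-decreasing subsequence has length 6 (e.g. 4, 5, 5, 14, 14, 21).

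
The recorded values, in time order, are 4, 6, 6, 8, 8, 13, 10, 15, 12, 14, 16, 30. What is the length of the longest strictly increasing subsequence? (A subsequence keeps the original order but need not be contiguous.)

Track the smallest tail for each achievable length (strict):
4 → extends → [4]
6 → extends → [4, 6]
6 → already a tail → [4, 6]
8 → extends → [4, 6, 8]
8 → already a tail → [4, 6, 8]
13 → extends → [4, 6, 8, 13]
10 → replaces 13 → [4, 6, 8, 10]
15 → extends → [4, 6, 8, 10, 15]
12 → replaces 15 → [4, 6, 8, 10, 12]
14 → extends → [4, 6, 8, 10, 12, 14]
16 → extends → [4, 6, 8, 10, 12, 14, 16]
30 → extends → [4, 6, 8, 10, 12, 14, 16, 30]
Eight tails, so the longest strictly increasing subsequence has length 8 (e.g. 4, 6, 8, 10, 12, 14, 16, 30).

8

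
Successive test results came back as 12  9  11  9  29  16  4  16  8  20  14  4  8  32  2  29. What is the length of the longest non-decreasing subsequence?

6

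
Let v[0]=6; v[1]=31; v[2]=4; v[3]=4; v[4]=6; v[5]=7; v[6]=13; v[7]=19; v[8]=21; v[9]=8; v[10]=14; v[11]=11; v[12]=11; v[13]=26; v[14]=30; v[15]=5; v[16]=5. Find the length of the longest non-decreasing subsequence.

9

Track the smallest tail for each achievable length (allowing ties):
6 → extends → [6]
31 → extends → [6, 31]
4 → replaces 6 → [4, 31]
4 → replaces 31 → [4, 4]
6 → extends → [4, 4, 6]
7 → extends → [4, 4, 6, 7]
13 → extends → [4, 4, 6, 7, 13]
19 → extends → [4, 4, 6, 7, 13, 19]
21 → extends → [4, 4, 6, 7, 13, 19, 21]
8 → replaces 13 → [4, 4, 6, 7, 8, 19, 21]
14 → replaces 19 → [4, 4, 6, 7, 8, 14, 21]
11 → replaces 14 → [4, 4, 6, 7, 8, 11, 21]
11 → replaces 21 → [4, 4, 6, 7, 8, 11, 11]
26 → extends → [4, 4, 6, 7, 8, 11, 11, 26]
30 → extends → [4, 4, 6, 7, 8, 11, 11, 26, 30]
5 → replaces 6 → [4, 4, 5, 7, 8, 11, 11, 26, 30]
5 → replaces 7 → [4, 4, 5, 5, 8, 11, 11, 26, 30]
Nine tails, so the longest non-decreasing subsequence has length 9 (e.g. 4, 4, 6, 7, 13, 19, 21, 26, 30).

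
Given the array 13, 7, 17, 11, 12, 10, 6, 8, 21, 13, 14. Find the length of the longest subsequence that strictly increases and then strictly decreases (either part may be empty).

5

inc[i] = longest strictly increasing subsequence ending at i; dec[i] = longest strictly decreasing subsequence starting at i:
i:      1  2  3  4  5  6  7  8  9 10 11
a[i]:  13  7 17 11 12 10  6  8 21 13 14
inc:    1  1  2  2  3  2  1  2  4  4  5
dec:    4  2  4  3  3  2  1  1  2  1  1
Best peak at i=3 (value 17): inc=2, dec=4, length 2+4−1 = 5.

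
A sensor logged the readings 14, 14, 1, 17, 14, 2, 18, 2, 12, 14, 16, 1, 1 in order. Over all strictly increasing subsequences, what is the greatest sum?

49

Let S[i] be the best sum of a strictly increasing subsequence ending at i:
i:      1  2  3  4  5  6  7  8  9 10 11 12 13
a[i]:  14 14  1 17 14  2 18  2 12 14 16  1  1
S:     14 14  1 31 15  3 49  3 15 29 45  1  1
Maximum is 49 (e.g. 14 + 17 + 18).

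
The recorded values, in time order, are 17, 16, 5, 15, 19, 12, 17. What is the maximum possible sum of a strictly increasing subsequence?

39

Let S[i] be the best sum of a strictly increasing subsequence ending at i:
i:      1  2  3  4  5  6  7
a[i]:  17 16  5 15 19 12 17
S:     17 16  5 20 39 17 37
Maximum is 39 (e.g. 5 + 15 + 19).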